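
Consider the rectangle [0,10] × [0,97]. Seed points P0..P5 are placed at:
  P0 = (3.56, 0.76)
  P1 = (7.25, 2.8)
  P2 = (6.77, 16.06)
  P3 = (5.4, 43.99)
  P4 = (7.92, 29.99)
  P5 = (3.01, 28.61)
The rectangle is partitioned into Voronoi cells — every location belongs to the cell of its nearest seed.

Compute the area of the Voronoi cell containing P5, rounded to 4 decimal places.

1. box [0,10]×[0,97]: [(0, 0) (10, 0) (10, 97) (0, 97)]
2. ⊥bis P5·P0 via (3.285,14.685): [(0, 14.6201) (10, 14.8176) (10, 97) (0, 97)]  |A|=822.8113
3. ⊥bis P5·P1 via (5.13,15.705): [(0, 14.8623) (10, 16.505) (10, 97) (0, 97)]  |A|=813.1636
4. ⊥bis P5·P2 via (4.89,22.335): [(0, 20.8699) (10, 23.866) (10, 97) (0, 97)]  |A|=746.3204
5. ⊥bis P5·P3 via (4.205,36.3): [(0, 36.9534) (0, 20.8699) (10, 23.866) (10, 35.3995)]  |A|=138.085
6. ⊥bis P5·P4 via (5.465,29.3): [(3.4653, 36.415) (0, 36.9534) (0, 20.8699) (7.2259, 23.0348)]  |A|=80.2791
7. canonical 4-gon: [(3.4653, 36.415) (0, 36.9534) (0, 20.8699) (7.2259, 23.0348)]
8. shoelace: 80.2791

Area of P5's cell: 80.2791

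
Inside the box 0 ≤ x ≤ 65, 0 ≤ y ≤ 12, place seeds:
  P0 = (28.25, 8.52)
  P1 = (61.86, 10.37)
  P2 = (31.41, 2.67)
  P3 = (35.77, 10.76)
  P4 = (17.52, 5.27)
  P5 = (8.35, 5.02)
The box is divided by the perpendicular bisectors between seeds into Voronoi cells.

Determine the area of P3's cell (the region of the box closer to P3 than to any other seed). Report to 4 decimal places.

Area of P3's cell: 147.7920

1. box [0,65]×[0,12]: [(0, 0) (65, 0) (65, 12) (0, 12)]
2. ⊥bis P3·P0 via (32.01,9.64): [(34.8815, 0) (65, 0) (65, 12) (31.307, 12)]  |A|=382.8689
3. ⊥bis P3·P1 via (48.815,10.565): [(34.8815, 0) (48.6571, 0) (48.8365, 12) (31.307, 12)]  |A|=187.8301
4. ⊥bis P3·P2 via (33.59,6.715): [(32.7457, 7.17) (46.0497, 0) (48.6571, 0) (48.8365, 12) (31.307, 12)]  |A|=147.792
5. ⊥bis P3·P4 via (26.645,8.015): [(32.7457, 7.17) (46.0497, 0) (48.6571, 0) (48.8365, 12) (31.307, 12)]  |A|=147.792
6. ⊥bis P3·P5 via (22.06,7.89): [(32.7457, 7.17) (46.0497, 0) (48.6571, 0) (48.8365, 12) (31.307, 12)]  |A|=147.792
7. canonical 5-gon: [(32.7457, 7.17) (46.0497, 0) (48.6571, 0) (48.8365, 12) (31.307, 12)]
8. shoelace: 147.792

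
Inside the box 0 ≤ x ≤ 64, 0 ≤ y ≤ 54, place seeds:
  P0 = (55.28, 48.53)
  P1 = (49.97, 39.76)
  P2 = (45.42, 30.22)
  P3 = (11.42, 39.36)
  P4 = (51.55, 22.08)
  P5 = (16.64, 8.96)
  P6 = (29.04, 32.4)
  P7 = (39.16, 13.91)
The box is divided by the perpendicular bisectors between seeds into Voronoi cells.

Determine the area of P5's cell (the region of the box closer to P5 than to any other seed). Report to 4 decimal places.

Area of P5's cell: 630.6652

1. box [0,64]×[0,54]: [(0, 0) (64, 0) (64, 54) (0, 54)]
2. ⊥bis P5·P0 via (35.96,28.745): [(0, 0) (64, 0) (64, 1.364) (10.0972, 54) (0, 54)]  |A|=2037.3853
3. ⊥bis P5·P1 via (33.305,24.36): [(0, 0) (55.8159, 0) (5.9149, 54) (0, 54)]  |A|=1666.7314
4. ⊥bis P5·P2 via (31.03,19.59): [(0, 0) (45.5013, 0) (5.6111, 54) (0, 54)]  |A|=1380.0336
5. ⊥bis P5·P3 via (14.03,24.16): [(0, 21.7509) (0, 0) (45.5013, 0) (26.1205, 26.2361)]  |A|=880.9595
6. ⊥bis P5·P4 via (34.095,15.52): [(0, 21.7509) (0, 0) (39.9278, 0) (34.1555, 15.3589) (26.1205, 26.2361)]  |A|=838.1581
7. ⊥bis P5·P6 via (22.84,20.68): [(15.7148, 24.4493) (0, 21.7509) (0, 0) (39.9278, 0) (34.4675, 14.529)]  |A|=768.1528
8. ⊥bis P5·P7 via (27.9,11.435): [(26.2663, 18.8674) (15.7148, 24.4493) (0, 21.7509) (0, 0) (30.4135, 0)]  |A|=630.6652
9. canonical 5-gon: [(26.2663, 18.8674) (15.7148, 24.4493) (0, 21.7509) (0, 0) (30.4135, 0)]
10. shoelace: 630.6652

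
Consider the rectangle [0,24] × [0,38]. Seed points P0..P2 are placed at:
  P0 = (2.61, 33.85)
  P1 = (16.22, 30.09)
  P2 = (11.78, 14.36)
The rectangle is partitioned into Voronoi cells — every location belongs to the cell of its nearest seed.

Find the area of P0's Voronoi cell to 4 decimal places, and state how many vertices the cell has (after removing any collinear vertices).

Area of P0's cell: 139.4772 (4 vertices)

1. box [0,24]×[0,38]: [(0, 0) (24, 0) (24, 38) (0, 38)]
2. ⊥bis P0·P1 via (9.415,31.97): [(0, 0) (0.5827, 0) (11.0809, 38) (0, 38)]  |A|=221.6088
3. ⊥bis P0·P2 via (7.195,24.105): [(0, 20.7198) (7.2492, 24.1305) (11.0809, 38) (0, 38)]  |A|=139.4772
4. canonical 4-gon: [(0, 20.7198) (7.2492, 24.1305) (11.0809, 38) (0, 38)]
5. shoelace: 139.4772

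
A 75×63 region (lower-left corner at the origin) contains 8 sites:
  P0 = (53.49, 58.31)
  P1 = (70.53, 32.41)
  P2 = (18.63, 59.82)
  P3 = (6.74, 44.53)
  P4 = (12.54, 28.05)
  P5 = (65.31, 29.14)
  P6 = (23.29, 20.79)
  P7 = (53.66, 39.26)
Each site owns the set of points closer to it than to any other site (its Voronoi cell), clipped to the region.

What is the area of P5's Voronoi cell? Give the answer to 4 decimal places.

1. box [0,75]×[0,63]: [(0, 0) (75, 0) (75, 63) (0, 63)]
2. ⊥bis P5·P0 via (59.4,43.725): [(0, 19.6555) (0, 0) (75, 0) (75, 50.0463)]  |A|=2613.8162
3. ⊥bis P5·P1 via (67.92,30.775): [(59.7251, 43.8567) (0, 19.6555) (0, 0) (75, 0) (75, 19.473)]  |A|=2380.3144
4. ⊥bis P5·P2 via (41.97,44.48): [(59.7251, 43.8567) (34.9667, 33.8244) (12.7359, 0) (75, 0) (75, 19.473)]  |A|=1821.2788
5. ⊥bis P5·P3 via (36.025,36.835): [(59.7251, 43.8567) (35.2658, 33.9455) (26.3461, 0) (75, 0) (75, 19.473)]  |A|=1586.5646
6. ⊥bis P5·P4 via (38.925,28.595): [(59.7251, 43.8567) (38.785, 35.3716) (39.5156, 0) (75, 0) (75, 19.473)]  |A|=1300.2796
7. ⊥bis P5·P6 via (44.3,24.965): [(59.7251, 43.8567) (41.9752, 36.6643) (49.2609, 0) (75, 0) (75, 19.473)]  |A|=1064.7354
8. ⊥bis P5·P7 via (59.485,34.2): [(63.1392, 38.4067) (45.6335, 18.2544) (49.2609, 0) (75, 0) (75, 19.473)]  |A|=806.0871
9. canonical 5-gon: [(63.1392, 38.4067) (45.6335, 18.2544) (49.2609, 0) (75, 0) (75, 19.473)]
10. shoelace: 806.0871

Area of P5's cell: 806.0871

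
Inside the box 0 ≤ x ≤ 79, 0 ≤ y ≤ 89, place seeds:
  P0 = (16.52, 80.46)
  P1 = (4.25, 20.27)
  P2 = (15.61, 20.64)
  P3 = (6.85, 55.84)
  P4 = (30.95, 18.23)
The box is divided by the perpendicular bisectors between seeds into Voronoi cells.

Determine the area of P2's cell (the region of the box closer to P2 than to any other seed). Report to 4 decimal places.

Area of P2's cell: 535.6662

1. box [0,79]×[0,89]: [(0, 0) (79, 0) (79, 89) (0, 89)]
2. ⊥bis P2·P0 via (16.065,50.55): [(0, 50.7944) (0, 0) (79, 0) (79, 49.5926)]  |A|=3965.2865
3. ⊥bis P2·P1 via (9.93,20.455): [(8.9463, 50.6583) (10.5962, 0) (79, 0) (79, 49.5926)]  |A|=3469.683
4. ⊥bis P2·P3 via (11.23,38.24): [(58.1239, 49.9102) (9.3658, 37.7761) (10.5962, 0) (79, 0) (79, 49.5926)]  |A|=3153.0816
5. ⊥bis P2·P4 via (23.28,19.435): [(26.8449, 42.126) (9.3658, 37.7761) (10.5962, 0) (20.2267, 0)]  |A|=535.6662
6. canonical 4-gon: [(26.8449, 42.126) (9.3658, 37.7761) (10.5962, 0) (20.2267, 0)]
7. shoelace: 535.6662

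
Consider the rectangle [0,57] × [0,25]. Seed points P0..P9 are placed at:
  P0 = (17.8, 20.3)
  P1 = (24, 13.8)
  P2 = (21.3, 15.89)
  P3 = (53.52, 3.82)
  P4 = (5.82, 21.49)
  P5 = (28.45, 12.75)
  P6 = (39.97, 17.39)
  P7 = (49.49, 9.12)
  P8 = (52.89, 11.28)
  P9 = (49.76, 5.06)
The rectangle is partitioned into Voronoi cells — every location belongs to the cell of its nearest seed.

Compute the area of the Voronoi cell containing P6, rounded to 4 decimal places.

Area of P6's cell: 225.1347

1. box [0,57]×[0,25]: [(0, 0) (57, 0) (57, 25) (0, 25)]
2. ⊥bis P6·P0 via (28.885,18.845): [(26.4114, 0) (57, 0) (57, 25) (29.6929, 25)]  |A|=723.6959
3. ⊥bis P6·P1 via (31.985,15.595): [(35.4907, 0) (57, 0) (57, 25) (29.8708, 25)]  |A|=607.9814
4. ⊥bis P6·P2 via (30.635,16.64): [(30.0148, 24.3593) (35.4907, 0) (57, 0) (57, 25) (29.9633, 25)]  |A|=607.9517
5. ⊥bis P6·P3 via (46.745,10.605): [(30.0148, 24.3593) (35.4907, 0) (36.1243, 0) (57, 20.8449) (57, 25) (29.9633, 25)]  |A|=390.3764
6. ⊥bis P6·P4 via (22.895,19.44): [(30.0148, 24.3593) (35.4907, 0) (36.1243, 0) (57, 20.8449) (57, 25) (29.9633, 25)]  |A|=390.3764
7. ⊥bis P6·P5 via (34.21,15.07): [(39.0879, 2.9592) (57, 20.8449) (57, 25) (30.2104, 25)]  |A|=332.4448
8. ⊥bis P6·P7 via (44.73,13.255): [(38.042, 5.5561) (54.9329, 25) (30.2104, 25)]  |A|=240.3503
9. ⊥bis P6·P8 via (46.43,14.335): [(38.042, 5.5561) (47.3403, 16.2598) (51.4736, 25) (30.2104, 25)]  |A|=225.2329
10. ⊥bis P6·P9 via (44.865,11.225): [(37.9653, 5.7466) (38.746, 6.3665) (47.3403, 16.2598) (51.4736, 25) (30.2104, 25)]  |A|=225.1347
11. canonical 5-gon: [(37.9653, 5.7466) (38.746, 6.3665) (47.3403, 16.2598) (51.4736, 25) (30.2104, 25)]
12. shoelace: 225.1347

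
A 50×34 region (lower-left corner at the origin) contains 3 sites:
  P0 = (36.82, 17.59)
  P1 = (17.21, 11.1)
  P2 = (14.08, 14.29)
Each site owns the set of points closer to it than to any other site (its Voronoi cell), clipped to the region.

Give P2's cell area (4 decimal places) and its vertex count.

1. box [0,50]×[0,34]: [(0, 0) (50, 0) (50, 34) (0, 34)]
2. ⊥bis P2·P0 via (25.45,15.94): [(0, 0) (27.7632, 0) (22.8292, 34) (0, 34)]  |A|=860.0699
3. ⊥bis P2·P1 via (15.645,12.695): [(0, 0) (2.7066, 0) (24.6401, 21.5209) (22.8292, 34) (0, 34)]  |A|=590.45
4. canonical 5-gon: [(0, 0) (2.7066, 0) (24.6401, 21.5209) (22.8292, 34) (0, 34)]
5. shoelace: 590.45

Area of P2's cell: 590.4500 (5 vertices)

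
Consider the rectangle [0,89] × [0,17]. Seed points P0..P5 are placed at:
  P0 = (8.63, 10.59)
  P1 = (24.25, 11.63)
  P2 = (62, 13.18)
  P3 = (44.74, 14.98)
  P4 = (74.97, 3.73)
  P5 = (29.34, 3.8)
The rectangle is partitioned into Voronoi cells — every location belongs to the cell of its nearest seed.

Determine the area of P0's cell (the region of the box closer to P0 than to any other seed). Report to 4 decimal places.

Area of P0's cell: 282.0456

1. box [0,89]×[0,17]: [(0, 0) (89, 0) (89, 17) (0, 17)]
2. ⊥bis P0·P1 via (16.44,11.11): [(0, 0) (17.1797, 0) (16.0478, 17) (0, 17)]  |A|=282.4342
3. ⊥bis P0·P2 via (35.315,11.885): [(0, 0) (17.1797, 0) (16.0478, 17) (0, 17)]  |A|=282.4342
4. ⊥bis P0·P3 via (26.685,12.785): [(0, 0) (17.1797, 0) (16.0478, 17) (0, 17)]  |A|=282.4342
5. ⊥bis P0·P4 via (41.8,7.16): [(0, 0) (17.1797, 0) (16.0478, 17) (0, 17)]  |A|=282.4342
6. ⊥bis P0·P5 via (18.985,7.195): [(0, 0) (16.626, 0) (17.0863, 1.4037) (16.0478, 17) (0, 17)]  |A|=282.0456
7. canonical 5-gon: [(0, 0) (16.626, 0) (17.0863, 1.4037) (16.0478, 17) (0, 17)]
8. shoelace: 282.0456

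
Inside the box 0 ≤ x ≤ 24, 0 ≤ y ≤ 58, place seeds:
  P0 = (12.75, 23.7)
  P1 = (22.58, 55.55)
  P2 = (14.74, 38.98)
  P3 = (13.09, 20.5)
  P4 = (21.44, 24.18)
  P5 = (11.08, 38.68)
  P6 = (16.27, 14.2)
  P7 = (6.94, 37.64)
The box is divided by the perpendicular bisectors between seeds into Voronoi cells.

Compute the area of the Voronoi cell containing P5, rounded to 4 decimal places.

Area of P5's cell: 99.6491

1. box [0,24]×[0,58]: [(0, 0) (24, 0) (24, 58) (0, 58)]
2. ⊥bis P5·P0 via (11.915,31.19): [(0, 29.8617) (24, 32.5373) (24, 58) (0, 58)]  |A|=643.2126
3. ⊥bis P5·P1 via (16.83,47.115): [(0, 29.8617) (24, 32.5373) (24, 42.2273) (0.8622, 58) (0, 58)]  |A|=460.74
4. ⊥bis P5·P2 via (12.91,38.83): [(0, 29.8617) (13.5215, 31.3691) (11.9587, 50.4357) (0.8622, 58) (0, 58)]  |A|=301.5926
5. ⊥bis P5·P3 via (12.085,29.59): [(0, 29.8617) (13.5215, 31.3691) (11.9587, 50.4357) (0.8622, 58) (0, 58)]  |A|=301.5926
6. ⊥bis P5·P4 via (16.26,31.43): [(0, 29.8617) (13.5215, 31.3691) (11.9587, 50.4357) (0.8622, 58) (0, 58)]  |A|=301.5926
7. ⊥bis P5·P6 via (13.675,26.44): [(0, 29.8617) (13.5215, 31.3691) (11.9587, 50.4357) (0.8622, 58) (0, 58)]  |A|=301.5926
8. ⊥bis P5·P7 via (9.01,38.16): [(10.7924, 31.0648) (13.5215, 31.3691) (11.9587, 50.4357) (4.6798, 55.3976)]  |A|=99.6491
9. canonical 4-gon: [(10.7924, 31.0648) (13.5215, 31.3691) (11.9587, 50.4357) (4.6798, 55.3976)]
10. shoelace: 99.6491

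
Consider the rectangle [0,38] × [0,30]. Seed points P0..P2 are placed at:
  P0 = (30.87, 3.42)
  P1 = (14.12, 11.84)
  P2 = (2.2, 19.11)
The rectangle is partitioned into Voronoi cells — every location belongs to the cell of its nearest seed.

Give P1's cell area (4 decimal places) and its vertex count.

1. box [0,38]×[0,30]: [(0, 0) (38, 0) (38, 30) (0, 30)]
2. ⊥bis P1·P0 via (22.495,7.63): [(0, 0) (18.6595, 0) (33.7401, 30) (0, 30)]  |A|=785.994
3. ⊥bis P1·P2 via (8.16,15.475): [(0, 2.0957) (0, 0) (18.6595, 0) (33.7401, 30) (17.0188, 30)]  |A|=548.5457
4. canonical 5-gon: [(0, 2.0957) (0, 0) (18.6595, 0) (33.7401, 30) (17.0188, 30)]
5. shoelace: 548.5457

Area of P1's cell: 548.5457 (5 vertices)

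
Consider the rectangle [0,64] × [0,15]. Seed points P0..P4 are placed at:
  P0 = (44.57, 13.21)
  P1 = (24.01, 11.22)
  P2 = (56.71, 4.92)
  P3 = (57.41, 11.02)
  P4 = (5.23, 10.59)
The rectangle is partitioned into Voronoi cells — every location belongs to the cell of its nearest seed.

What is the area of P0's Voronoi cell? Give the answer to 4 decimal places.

Area of P0's cell: 212.3130

1. box [0,64]×[0,15]: [(0, 0) (64, 0) (64, 15) (0, 15)]
2. ⊥bis P0·P1 via (34.29,12.215): [(35.4723, 0) (64, 0) (64, 15) (34.0204, 15)]  |A|=438.8045
3. ⊥bis P0·P2 via (50.64,9.065): [(35.4723, 0) (44.4498, 0) (54.6928, 15) (34.0204, 15)]  |A|=222.3742
4. ⊥bis P0·P3 via (50.99,12.115): [(35.4723, 0) (44.4498, 0) (50.4131, 8.7328) (51.4821, 15) (34.0204, 15)]  |A|=212.313
5. ⊥bis P0·P4 via (24.9,11.9): [(35.4723, 0) (44.4498, 0) (50.4131, 8.7328) (51.4821, 15) (34.0204, 15)]  |A|=212.313
6. canonical 5-gon: [(35.4723, 0) (44.4498, 0) (50.4131, 8.7328) (51.4821, 15) (34.0204, 15)]
7. shoelace: 212.313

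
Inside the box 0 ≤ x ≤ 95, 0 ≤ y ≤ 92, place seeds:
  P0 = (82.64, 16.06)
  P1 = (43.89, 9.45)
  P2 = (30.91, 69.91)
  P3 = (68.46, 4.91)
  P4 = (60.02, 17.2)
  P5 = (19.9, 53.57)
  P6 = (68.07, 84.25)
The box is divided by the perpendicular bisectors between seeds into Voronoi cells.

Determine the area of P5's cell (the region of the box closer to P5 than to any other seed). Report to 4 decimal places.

Area of P5's cell: 1689.7688

1. box [0,95]×[0,92]: [(0, 0) (95, 0) (95, 92) (0, 92)]
2. ⊥bis P5·P0 via (51.27,34.815): [(0, 0) (30.4554, 0) (85.4589, 92) (0, 92)]  |A|=5332.0542
3. ⊥bis P5·P1 via (31.895,31.51): [(0, 14.1673) (57.6746, 45.5275) (85.4589, 92) (0, 92)]  |A|=4230.2293
4. ⊥bis P5·P2 via (25.405,61.74): [(0, 78.8581) (0, 14.1673) (53.1319, 43.0574)]  |A|=1718.5718
5. ⊥bis P5·P3 via (44.18,29.24): [(0, 78.8581) (0, 14.1673) (53.1319, 43.0574)]  |A|=1718.5718
6. ⊥bis P5·P4 via (39.96,35.385): [(49.2726, 45.6578) (0, 78.8581) (0, 14.1673) (40.8723, 36.3913)]  |A|=1689.7688
7. ⊥bis P5·P6 via (43.985,68.91): [(49.2726, 45.6578) (0, 78.8581) (0, 14.1673) (40.8723, 36.3913)]  |A|=1689.7688
8. canonical 4-gon: [(49.2726, 45.6578) (0, 78.8581) (0, 14.1673) (40.8723, 36.3913)]
9. shoelace: 1689.7688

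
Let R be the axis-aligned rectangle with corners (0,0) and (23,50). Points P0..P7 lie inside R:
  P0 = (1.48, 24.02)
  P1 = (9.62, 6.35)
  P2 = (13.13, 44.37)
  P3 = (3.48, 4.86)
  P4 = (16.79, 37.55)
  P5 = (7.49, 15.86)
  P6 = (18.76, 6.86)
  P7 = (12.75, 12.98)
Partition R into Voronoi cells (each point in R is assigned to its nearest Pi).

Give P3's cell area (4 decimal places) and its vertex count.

1. box [0,23]×[0,50]: [(0, 0) (23, 0) (23, 50) (0, 50)]
2. ⊥bis P3·P0 via (2.48,14.44): [(0, 14.1811) (0, 0) (23, 0) (23, 16.582)]  |A|=353.7755
3. ⊥bis P3·P1 via (6.55,5.605): [(4.3584, 14.6361) (0, 14.1811) (0, 0) (7.9102, 0)]  |A|=88.7906
4. ⊥bis P3·P2 via (8.305,24.615): [(4.3584, 14.6361) (0, 14.1811) (0, 0) (7.9102, 0)]  |A|=88.7906
5. ⊥bis P3·P4 via (10.135,21.205): [(4.3584, 14.6361) (0, 14.1811) (0, 0) (7.9102, 0)]  |A|=88.7906
6. ⊥bis P3·P5 via (5.485,10.36): [(5.3875, 10.3956) (0, 12.3595) (0, 0) (7.9102, 0)]  |A|=74.4086
7. ⊥bis P3·P6 via (11.12,5.86): [(5.3875, 10.3956) (0, 12.3595) (0, 0) (7.9102, 0)]  |A|=74.4086
8. ⊥bis P3·P7 via (8.115,8.92): [(5.3875, 10.3956) (0, 12.3595) (0, 0) (7.9102, 0)]  |A|=74.4086
9. canonical 4-gon: [(5.3875, 10.3956) (0, 12.3595) (0, 0) (7.9102, 0)]
10. shoelace: 74.4086

Area of P3's cell: 74.4086 (4 vertices)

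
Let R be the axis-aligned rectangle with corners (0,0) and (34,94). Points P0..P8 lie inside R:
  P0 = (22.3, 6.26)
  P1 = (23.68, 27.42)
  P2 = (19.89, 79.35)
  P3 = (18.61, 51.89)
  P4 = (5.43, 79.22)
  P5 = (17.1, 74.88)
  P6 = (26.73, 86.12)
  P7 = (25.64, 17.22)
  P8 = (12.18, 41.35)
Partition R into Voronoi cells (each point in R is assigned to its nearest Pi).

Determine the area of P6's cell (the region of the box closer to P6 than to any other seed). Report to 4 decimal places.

1. box [0,34]×[0,94]: [(0, 0) (34, 0) (34, 94) (0, 94)]
2. ⊥bis P6·P0 via (24.515,46.19): [(0, 47.5499) (34, 45.6638) (34, 94) (0, 94)]  |A|=1611.3663
3. ⊥bis P6·P1 via (25.205,56.77): [(0, 58.0796) (34, 56.313) (34, 94) (0, 94)]  |A|=1251.325
4. ⊥bis P6·P2 via (23.31,82.735): [(34, 71.9345) (34, 94) (12.1603, 94)]  |A|=240.9525
5. ⊥bis P6·P3 via (22.67,69.005): [(34, 71.9345) (34, 94) (12.1603, 94)]  |A|=240.9525
6. ⊥bis P6·P4 via (16.08,82.67): [(12.5311, 93.6254) (34, 71.9345) (34, 94) (12.4097, 94)]  |A|=240.9057
7. ⊥bis P6·P5 via (21.915,80.5): [(12.5311, 93.6254) (34, 71.9345) (34, 94) (12.4097, 94)]  |A|=240.9057
8. ⊥bis P6·P7 via (26.185,51.67): [(12.5311, 93.6254) (34, 71.9345) (34, 94) (12.4097, 94)]  |A|=240.9057
9. ⊥bis P6·P8 via (19.455,63.735): [(12.5311, 93.6254) (34, 71.9345) (34, 94) (12.4097, 94)]  |A|=240.9057
10. canonical 4-gon: [(12.5311, 93.6254) (34, 71.9345) (34, 94) (12.4097, 94)]
11. shoelace: 240.9057

Area of P6's cell: 240.9057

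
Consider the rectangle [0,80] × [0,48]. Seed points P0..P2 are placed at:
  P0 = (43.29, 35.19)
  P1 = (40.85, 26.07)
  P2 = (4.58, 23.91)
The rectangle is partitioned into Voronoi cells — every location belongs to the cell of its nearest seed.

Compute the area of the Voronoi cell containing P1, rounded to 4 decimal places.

1. box [0,80]×[0,48]: [(0, 0) (80, 0) (80, 48) (0, 48)]
2. ⊥bis P1·P0 via (42.07,30.63): [(0, 41.8856) (0, 0) (80, 0) (80, 20.4821)]  |A|=2494.7053
3. ⊥bis P1·P2 via (22.715,24.99): [(22.0603, 35.9835) (24.2032, 0) (80, 0) (80, 20.4821)]  |A|=1597.2428
4. canonical 4-gon: [(22.0603, 35.9835) (24.2032, 0) (80, 0) (80, 20.4821)]
5. shoelace: 1597.2428

Area of P1's cell: 1597.2428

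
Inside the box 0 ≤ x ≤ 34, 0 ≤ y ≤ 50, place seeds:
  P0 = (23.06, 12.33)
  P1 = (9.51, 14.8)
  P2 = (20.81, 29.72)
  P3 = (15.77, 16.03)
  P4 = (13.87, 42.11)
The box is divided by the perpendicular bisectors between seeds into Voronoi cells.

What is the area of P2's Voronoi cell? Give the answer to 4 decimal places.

Area of P2's cell: 390.0225

1. box [0,34]×[0,50]: [(0, 0) (34, 0) (34, 50) (0, 50)]
2. ⊥bis P2·P0 via (21.935,21.025): [(0, 18.1869) (34, 22.586) (34, 50) (0, 50)]  |A|=1006.8595
3. ⊥bis P2·P1 via (15.16,22.26): [(0, 33.7418) (17.5412, 20.4565) (34, 22.586) (34, 50) (0, 50)]  |A|=870.434
4. ⊥bis P2·P3 via (18.29,22.875): [(0, 33.7418) (10.6193, 25.699) (22.9562, 21.1571) (34, 22.586) (34, 50) (0, 50)]  |A|=853.8154
5. ⊥bis P2·P4 via (17.34,35.915): [(5.7225, 29.4077) (10.6193, 25.699) (22.9562, 21.1571) (34, 22.586) (34, 45.2468)]  |A|=390.0225
6. canonical 5-gon: [(5.7225, 29.4077) (10.6193, 25.699) (22.9562, 21.1571) (34, 22.586) (34, 45.2468)]
7. shoelace: 390.0225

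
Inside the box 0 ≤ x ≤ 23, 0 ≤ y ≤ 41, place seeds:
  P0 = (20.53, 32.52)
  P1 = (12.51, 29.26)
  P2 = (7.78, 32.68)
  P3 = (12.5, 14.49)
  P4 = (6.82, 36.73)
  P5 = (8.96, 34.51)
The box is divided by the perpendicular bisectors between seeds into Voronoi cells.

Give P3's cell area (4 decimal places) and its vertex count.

1. box [0,23]×[0,41]: [(0, 0) (23, 0) (23, 41) (0, 41)]
2. ⊥bis P3·P0 via (16.515,23.505): [(0, 30.8603) (0, 0) (23, 0) (23, 20.6168)]  |A|=591.9861
3. ⊥bis P3·P1 via (12.505,21.875): [(20.1866, 21.8698) (0, 21.8835) (0, 0) (23, 0) (23, 20.6168)]  |A|=501.3807
4. ⊥bis P3·P2 via (10.14,23.585): [(20.1866, 21.8698) (3.5733, 21.881) (0, 20.9538) (0, 0) (23, 0) (23, 20.6168)]  |A|=499.7198
5. ⊥bis P3·P4 via (9.66,25.61): [(20.1866, 21.8698) (3.5733, 21.881) (0, 20.9538) (0, 0) (23, 0) (23, 20.6168)]  |A|=499.7198
6. ⊥bis P3·P5 via (10.73,24.5): [(20.1866, 21.8698) (3.5733, 21.881) (0, 20.9538) (0, 0) (23, 0) (23, 20.6168)]  |A|=499.7198
7. canonical 6-gon: [(20.1866, 21.8698) (3.5733, 21.881) (0, 20.9538) (0, 0) (23, 0) (23, 20.6168)]
8. shoelace: 499.7198

Area of P3's cell: 499.7198 (6 vertices)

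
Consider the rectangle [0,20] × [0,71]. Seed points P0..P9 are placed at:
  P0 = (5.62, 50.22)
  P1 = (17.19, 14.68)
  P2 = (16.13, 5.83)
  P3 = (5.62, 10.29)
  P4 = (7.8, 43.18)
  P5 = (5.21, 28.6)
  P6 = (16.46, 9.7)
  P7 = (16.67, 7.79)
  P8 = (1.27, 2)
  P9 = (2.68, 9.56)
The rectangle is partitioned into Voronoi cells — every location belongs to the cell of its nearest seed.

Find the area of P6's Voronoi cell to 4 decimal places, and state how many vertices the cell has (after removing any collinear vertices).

1. box [0,20]×[0,71]: [(0, 0) (20, 0) (20, 71) (0, 71)]
2. ⊥bis P6·P0 via (11.04,29.96): [(0, 27.0066) (0, 0) (20, 0) (20, 32.357)]  |A|=593.6355
3. ⊥bis P6·P1 via (16.825,12.19): [(0, 14.6563) (0, 0) (20, 0) (20, 11.7246)]  |A|=263.809
4. ⊥bis P6·P2 via (16.295,7.765): [(0, 14.6563) (0, 9.1545) (20, 7.4491) (20, 11.7246)]  |A|=97.7734
5. ⊥bis P6·P3 via (11.04,9.995): [(11.2043, 13.0139) (10.9435, 8.2213) (20, 7.4491) (20, 11.7246)]  |A|=40.6059
6. ⊥bis P6·P4 via (12.13,26.44): [(11.2043, 13.0139) (10.9435, 8.2213) (20, 7.4491) (20, 11.7246)]  |A|=40.6059
7. ⊥bis P6·P5 via (10.835,19.15): [(11.2043, 13.0139) (10.9435, 8.2213) (20, 7.4491) (20, 11.7246)]  |A|=40.6059
8. ⊥bis P6·P7 via (16.565,8.745): [(11.2043, 13.0139) (10.9435, 8.2213) (11.4271, 8.1801) (20, 9.1227) (20, 11.7246)]  |A|=33.432
9. ⊥bis P6·P8 via (8.865,5.85): [(11.2043, 13.0139) (10.9435, 8.2213) (11.4271, 8.1801) (20, 9.1227) (20, 11.7246)]  |A|=33.432
10. ⊥bis P6·P9 via (9.57,9.63): [(11.2043, 13.0139) (10.9435, 8.2213) (11.4271, 8.1801) (20, 9.1227) (20, 11.7246)]  |A|=33.432
11. canonical 5-gon: [(11.2043, 13.0139) (10.9435, 8.2213) (11.4271, 8.1801) (20, 9.1227) (20, 11.7246)]
12. shoelace: 33.432

Area of P6's cell: 33.4320 (5 vertices)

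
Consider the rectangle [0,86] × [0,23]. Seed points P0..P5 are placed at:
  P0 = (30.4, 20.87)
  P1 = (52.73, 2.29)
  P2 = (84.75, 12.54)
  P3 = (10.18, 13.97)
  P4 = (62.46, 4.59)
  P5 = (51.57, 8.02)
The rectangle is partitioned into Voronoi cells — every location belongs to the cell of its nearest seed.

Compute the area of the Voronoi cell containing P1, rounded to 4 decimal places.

1. box [0,86]×[0,23]: [(0, 0) (86, 0) (86, 23) (0, 23)]
2. ⊥bis P1·P0 via (41.565,11.58): [(31.9297, 0) (86, 0) (86, 23) (51.0672, 23)]  |A|=1023.536
3. ⊥bis P1·P2 via (68.74,7.415): [(31.9297, 0) (71.1136, 0) (63.751, 23) (51.0672, 23)]  |A|=596.4798
4. ⊥bis P1·P3 via (31.455,8.13): [(31.9297, 0) (71.1136, 0) (63.751, 23) (51.0672, 23)]  |A|=596.4798
5. ⊥bis P1·P4 via (57.595,3.44): [(31.9297, 0) (58.4082, 0) (52.9714, 23) (51.0672, 23)]  |A|=326.4004
6. ⊥bis P1·P5 via (52.15,5.155): [(32.9919, 1.2766) (31.9297, 0) (58.4082, 0) (56.9595, 6.1286)]  |A|=93.8597
7. canonical 4-gon: [(32.9919, 1.2766) (31.9297, 0) (58.4082, 0) (56.9595, 6.1286)]
8. shoelace: 93.8597

Area of P1's cell: 93.8597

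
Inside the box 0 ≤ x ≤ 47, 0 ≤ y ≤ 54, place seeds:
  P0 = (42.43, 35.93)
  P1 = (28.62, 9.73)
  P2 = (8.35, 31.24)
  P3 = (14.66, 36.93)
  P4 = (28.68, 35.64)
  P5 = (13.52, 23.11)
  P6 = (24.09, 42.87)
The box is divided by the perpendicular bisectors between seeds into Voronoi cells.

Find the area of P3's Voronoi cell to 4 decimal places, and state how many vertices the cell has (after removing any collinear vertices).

1. box [0,47]×[0,54]: [(0, 0) (47, 0) (47, 54) (0, 54)]
2. ⊥bis P3·P0 via (28.545,36.43): [(0, 0) (27.2332, 0) (29.1777, 54) (0, 54)]  |A|=1523.0929
3. ⊥bis P3·P1 via (21.64,23.33): [(0, 12.2236) (28.1944, 26.694) (29.1777, 54) (0, 54)]  |A|=987.2943
4. ⊥bis P3·P2 via (11.505,34.085): [(0, 46.8436) (21.3414, 23.1768) (28.1944, 26.694) (29.1777, 54) (0, 54)]  |A|=617.8738
5. ⊥bis P3·P4 via (21.67,36.285): [(0, 46.8436) (20.5451, 24.0598) (23.3, 54) (0, 54)]  |A|=422.3173
6. ⊥bis P3·P5 via (14.09,30.02): [(0, 46.8436) (15.2574, 29.9237) (21.0408, 29.4466) (23.3, 54) (0, 54)]  |A|=406.6221
7. ⊥bis P3·P6 via (19.375,39.9): [(0, 46.8436) (15.2574, 29.9237) (21.0408, 29.4466) (21.6677, 36.2602) (10.4933, 54) (0, 54)]  |A|=293.0286
8. canonical 6-gon: [(0, 46.8436) (15.2574, 29.9237) (21.0408, 29.4466) (21.6677, 36.2602) (10.4933, 54) (0, 54)]
9. shoelace: 293.0286

Area of P3's cell: 293.0286 (6 vertices)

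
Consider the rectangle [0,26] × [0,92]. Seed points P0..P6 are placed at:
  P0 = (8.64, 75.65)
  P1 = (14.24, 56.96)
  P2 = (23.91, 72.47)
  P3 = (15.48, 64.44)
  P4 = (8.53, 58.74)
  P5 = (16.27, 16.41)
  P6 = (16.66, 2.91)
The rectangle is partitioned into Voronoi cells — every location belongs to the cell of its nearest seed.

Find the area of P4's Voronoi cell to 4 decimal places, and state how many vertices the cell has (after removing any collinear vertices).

1. box [0,26]×[0,92]: [(0, 0) (26, 0) (26, 92) (0, 92)]
2. ⊥bis P4·P0 via (8.585,67.195): [(0, 67.2508) (0, 0) (26, 0) (26, 67.0817)]  |A|=1746.3233
3. ⊥bis P4·P1 via (11.385,57.85): [(14.2866, 67.1579) (0, 67.2508) (0, 21.3285)]  |A|=328.0372
4. ⊥bis P4·P2 via (16.22,65.605): [(14.2866, 67.1579) (0, 67.2508) (0, 21.3285)]  |A|=328.0372
5. ⊥bis P4·P3 via (12.005,61.59): [(12.4005, 61.1077) (7.4018, 67.2027) (0, 67.2508) (0, 21.3285)]  |A|=307.1677
6. ⊥bis P4·P5 via (12.4,37.575): [(4.6212, 36.1527) (12.4005, 61.1077) (7.4018, 67.2027) (0, 67.2508) (0, 35.3077)]  |A|=274.8673
7. ⊥bis P4·P6 via (12.595,30.825): [(4.6212, 36.1527) (12.4005, 61.1077) (7.4018, 67.2027) (0, 67.2508) (0, 35.3077)]  |A|=274.8673
8. canonical 5-gon: [(4.6212, 36.1527) (12.4005, 61.1077) (7.4018, 67.2027) (0, 67.2508) (0, 35.3077)]
9. shoelace: 274.8673

Area of P4's cell: 274.8673 (5 vertices)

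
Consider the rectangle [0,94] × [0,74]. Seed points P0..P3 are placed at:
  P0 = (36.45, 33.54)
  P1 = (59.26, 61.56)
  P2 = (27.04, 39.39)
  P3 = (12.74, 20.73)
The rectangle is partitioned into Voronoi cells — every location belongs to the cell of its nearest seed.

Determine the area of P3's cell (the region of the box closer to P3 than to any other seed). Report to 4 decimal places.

1. box [0,94]×[0,74]: [(0, 0) (94, 0) (94, 74) (0, 74)]
2. ⊥bis P3·P0 via (24.595,27.135): [(0, 72.6578) (0, 0) (39.2555, 0)]  |A|=1426.108
3. ⊥bis P3·P1 via (36,41.145): [(0, 72.6578) (0, 0) (39.2555, 0)]  |A|=1426.108
4. ⊥bis P3·P2 via (19.89,30.06): [(25.2226, 25.9734) (0, 45.3026) (0, 0) (39.2555, 0)]  |A|=1081.1232
5. canonical 4-gon: [(25.2226, 25.9734) (0, 45.3026) (0, 0) (39.2555, 0)]
6. shoelace: 1081.1232

Area of P3's cell: 1081.1232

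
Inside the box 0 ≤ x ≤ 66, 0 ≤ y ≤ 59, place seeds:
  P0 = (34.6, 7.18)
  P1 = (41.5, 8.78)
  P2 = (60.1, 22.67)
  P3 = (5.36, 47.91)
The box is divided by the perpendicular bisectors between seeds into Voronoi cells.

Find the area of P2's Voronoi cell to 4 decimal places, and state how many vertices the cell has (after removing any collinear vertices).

Area of P2's cell: 1241.2811 (5 vertices)

1. box [0,66]×[0,59]: [(0, 0) (66, 0) (66, 59) (0, 59)]
2. ⊥bis P2·P0 via (47.35,14.925): [(56.4162, 0) (66, 0) (66, 59) (20.5766, 59)]  |A|=1622.7123
3. ⊥bis P2·P1 via (50.8,15.725): [(29.7032, 43.9756) (62.543, 0) (66, 0) (66, 59) (20.5766, 59)]  |A|=1487.9971
4. ⊥bis P2·P3 via (32.73,35.29): [(34.0506, 38.154) (62.543, 0) (66, 0) (66, 59) (43.6624, 59)]  |A|=1241.2811
5. canonical 5-gon: [(34.0506, 38.154) (62.543, 0) (66, 0) (66, 59) (43.6624, 59)]
6. shoelace: 1241.2811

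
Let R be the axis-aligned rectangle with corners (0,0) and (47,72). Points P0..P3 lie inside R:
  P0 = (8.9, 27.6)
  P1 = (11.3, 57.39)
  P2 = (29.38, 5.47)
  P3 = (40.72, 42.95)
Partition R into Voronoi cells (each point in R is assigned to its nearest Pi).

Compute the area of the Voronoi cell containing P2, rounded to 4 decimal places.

Area of P2's cell: 775.3924

1. box [0,47]×[0,72]: [(0, 0) (47, 0) (47, 72) (0, 72)]
2. ⊥bis P2·P0 via (19.14,16.535): [(1.2728, 0) (47, 0) (47, 42.3178)]  |A|=967.5359
3. ⊥bis P2·P1 via (20.34,31.43): [(44.2211, 39.7461) (1.2728, 0) (47, 0) (47, 40.7138)]  |A|=965.3072
4. ⊥bis P2·P3 via (35.05,24.21): [(29.31, 25.9467) (1.2728, 0) (47, 0) (47, 20.5944)]  |A|=775.3924
5. canonical 4-gon: [(29.31, 25.9467) (1.2728, 0) (47, 0) (47, 20.5944)]
6. shoelace: 775.3924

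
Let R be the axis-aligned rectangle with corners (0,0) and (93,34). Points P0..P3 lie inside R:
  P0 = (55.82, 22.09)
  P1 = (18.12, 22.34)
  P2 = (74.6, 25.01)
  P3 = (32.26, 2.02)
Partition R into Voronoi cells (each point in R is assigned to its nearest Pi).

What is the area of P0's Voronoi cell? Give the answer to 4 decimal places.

1. box [0,93]×[0,34]: [(0, 0) (93, 0) (93, 34) (0, 34)]
2. ⊥bis P0·P1 via (36.97,22.215): [(36.8227, 0) (93, 0) (93, 34) (37.0481, 34)]  |A|=1906.1958
3. ⊥bis P0·P2 via (65.21,23.55): [(36.8227, 0) (68.8717, 0) (63.5852, 34) (37.0481, 34)]  |A|=995.9622
4. ⊥bis P0·P3 via (44.04,12.055): [(36.9578, 20.3688) (54.3093, 0) (68.8717, 0) (63.5852, 34) (37.0481, 34)]  |A|=817.872
5. canonical 5-gon: [(36.9578, 20.3688) (54.3093, 0) (68.8717, 0) (63.5852, 34) (37.0481, 34)]
6. shoelace: 817.872

Area of P0's cell: 817.8720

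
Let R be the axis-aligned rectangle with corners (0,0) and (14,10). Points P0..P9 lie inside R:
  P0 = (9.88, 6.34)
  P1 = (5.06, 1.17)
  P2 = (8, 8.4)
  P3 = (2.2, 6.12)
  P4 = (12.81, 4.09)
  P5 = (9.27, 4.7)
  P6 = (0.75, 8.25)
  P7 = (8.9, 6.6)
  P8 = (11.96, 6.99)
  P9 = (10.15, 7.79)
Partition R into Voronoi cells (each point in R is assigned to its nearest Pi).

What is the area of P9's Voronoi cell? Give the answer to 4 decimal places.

Area of P9's cell: 6.6796

1. box [0,14]×[0,10]: [(0, 0) (14, 0) (14, 10) (0, 10)]
2. ⊥bis P9·P0 via (10.015,7.065): [(0, 8.9299) (14, 6.323) (14, 10) (0, 10)]  |A|=33.2302
3. ⊥bis P9·P1 via (7.605,4.48): [(2.3984, 8.4833) (14, 6.323) (14, 10) (0.4257, 10)]  |A|=31.624
4. ⊥bis P9·P2 via (9.075,8.095): [(8.8446, 7.2829) (14, 6.323) (14, 10) (9.6155, 10)]  |A|=15.4348
5. ⊥bis P9·P3 via (6.175,6.955): [(8.8446, 7.2829) (14, 6.323) (14, 10) (9.6155, 10)]  |A|=15.4348
6. ⊥bis P9·P4 via (11.48,5.94): [(8.8446, 7.2829) (12.4215, 6.6169) (14, 7.7517) (14, 10) (9.6155, 10)]  |A|=14.3072
7. ⊥bis P9·P5 via (9.71,6.245): [(8.8446, 7.2829) (12.4215, 6.6169) (14, 7.7517) (14, 10) (9.6155, 10)]  |A|=14.3072
8. ⊥bis P9·P6 via (5.45,8.02): [(8.8446, 7.2829) (12.4215, 6.6169) (14, 7.7517) (14, 10) (9.6155, 10)]  |A|=14.3072
9. ⊥bis P9·P7 via (9.525,7.195): [(8.9816, 7.7658) (9.5698, 7.1479) (12.4215, 6.6169) (14, 7.7517) (14, 10) (9.6155, 10)]  |A|=14.1229
10. ⊥bis P9·P8 via (11.055,7.39): [(8.9816, 7.7658) (9.5698, 7.1479) (10.8432, 6.9108) (12.2086, 10) (9.6155, 10)]  |A|=6.6796
11. canonical 5-gon: [(8.9816, 7.7658) (9.5698, 7.1479) (10.8432, 6.9108) (12.2086, 10) (9.6155, 10)]
12. shoelace: 6.6796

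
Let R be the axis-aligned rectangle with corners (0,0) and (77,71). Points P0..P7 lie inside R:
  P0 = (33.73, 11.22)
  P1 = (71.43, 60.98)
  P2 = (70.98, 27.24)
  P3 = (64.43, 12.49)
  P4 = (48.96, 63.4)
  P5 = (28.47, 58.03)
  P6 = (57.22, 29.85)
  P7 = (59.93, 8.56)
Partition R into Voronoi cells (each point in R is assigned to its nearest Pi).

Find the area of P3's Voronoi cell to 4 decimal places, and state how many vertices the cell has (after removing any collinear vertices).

1. box [0,77]×[0,71]: [(0, 0) (77, 0) (77, 71) (0, 71)]
2. ⊥bis P3·P0 via (49.08,11.855): [(49.5704, 0) (77, 0) (77, 71) (46.6333, 71)]  |A|=2051.7685
3. ⊥bis P3·P1 via (67.93,36.735): [(47.9313, 39.622) (49.5704, 0) (77, 0) (77, 35.4257)]  |A|=1058.2958
4. ⊥bis P3·P2 via (67.705,19.865): [(48.3939, 28.4404) (49.5704, 0) (77, 0) (77, 15.7374)]  |A|=615.1474
5. ⊥bis P3·P4 via (56.695,37.945): [(48.3939, 28.4404) (49.5704, 0) (77, 0) (77, 15.7374)]  |A|=615.1474
6. ⊥bis P3·P5 via (46.45,35.26): [(48.3939, 28.4404) (49.5704, 0) (77, 0) (77, 15.7374)]  |A|=615.1474
7. ⊥bis P3·P6 via (60.825,21.17): [(62.8615, 22.0158) (48.8995, 16.2171) (49.5704, 0) (77, 0) (77, 15.7374)]  |A|=528.3502
8. ⊥bis P3·P7 via (62.18,10.525): [(62.8615, 22.0158) (54.9972, 18.7496) (71.3718, 0) (77, 0) (77, 15.7374)]  |A|=273.6739
9. canonical 5-gon: [(62.8615, 22.0158) (54.9972, 18.7496) (71.3718, 0) (77, 0) (77, 15.7374)]
10. shoelace: 273.6739

Area of P3's cell: 273.6739 (5 vertices)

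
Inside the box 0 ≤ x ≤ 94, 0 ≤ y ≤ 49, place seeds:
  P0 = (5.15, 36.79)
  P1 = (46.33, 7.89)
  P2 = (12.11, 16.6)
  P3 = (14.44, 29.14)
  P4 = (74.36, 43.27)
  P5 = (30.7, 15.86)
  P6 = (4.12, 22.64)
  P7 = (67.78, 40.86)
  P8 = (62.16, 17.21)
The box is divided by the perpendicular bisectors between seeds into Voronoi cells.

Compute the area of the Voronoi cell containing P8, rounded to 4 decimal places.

1. box [0,94]×[0,49]: [(0, 0) (94, 0) (94, 49) (0, 49)]
2. ⊥bis P8·P0 via (33.655,27): [(24.3819, 0) (94, 0) (94, 49) (41.2109, 49)]  |A|=2998.9774
3. ⊥bis P8·P1 via (54.245,12.55): [(38.1065, 39.9612) (61.6339, 0) (94, 0) (94, 49) (41.2109, 49)]  |A|=2254.6603
4. ⊥bis P8·P2 via (37.135,16.905): [(38.1065, 39.9612) (61.6339, 0) (94, 0) (94, 49) (41.2109, 49)]  |A|=2254.6603
5. ⊥bis P8·P3 via (38.3,23.175): [(41.1881, 34.7272) (61.6339, 0) (94, 0) (94, 49) (44.7563, 49)]  |A|=2207.3082
6. ⊥bis P8·P4 via (68.26,30.24): [(43.0202, 42.056) (41.1881, 34.7272) (61.6339, 0) (94, 0) (94, 18.1898)]  |A|=1250.9859
7. ⊥bis P8·P5 via (46.43,16.535): [(45.3823, 40.9502) (46.0001, 26.554) (61.6339, 0) (94, 0) (94, 18.1898)]  |A|=1209.2046
8. ⊥bis P8·P6 via (33.14,19.925): [(45.3823, 40.9502) (46.0001, 26.554) (61.6339, 0) (94, 0) (94, 18.1898)]  |A|=1209.2046
9. ⊥bis P8·P7 via (64.97,29.035): [(76.8789, 26.2051) (45.6971, 33.6149) (46.0001, 26.554) (61.6339, 0) (94, 0) (94, 18.1898)]  |A|=1096.0062
10. canonical 6-gon: [(76.8789, 26.2051) (45.6971, 33.6149) (46.0001, 26.554) (61.6339, 0) (94, 0) (94, 18.1898)]
11. shoelace: 1096.0062

Area of P8's cell: 1096.0062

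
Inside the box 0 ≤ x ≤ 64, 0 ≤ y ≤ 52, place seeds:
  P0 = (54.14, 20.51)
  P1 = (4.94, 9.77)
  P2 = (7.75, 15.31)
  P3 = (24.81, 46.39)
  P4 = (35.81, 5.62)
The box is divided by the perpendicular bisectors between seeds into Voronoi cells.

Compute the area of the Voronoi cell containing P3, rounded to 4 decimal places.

Area of P3's cell: 981.7680

1. box [0,64]×[0,52]: [(0, 0) (64, 0) (64, 52) (0, 52)]
2. ⊥bis P3·P0 via (39.475,33.45): [(0, 0) (9.9596, 0) (55.843, 52) (0, 52)]  |A|=1710.8687
3. ⊥bis P3·P1 via (14.875,28.08): [(0, 36.1512) (28.3062, 20.7923) (55.843, 52) (0, 52)]  |A|=1095.6769
4. ⊥bis P3·P2 via (16.28,30.85): [(0, 39.7862) (30.3609, 23.1209) (55.843, 52) (0, 52)]  |A|=991.7588
5. ⊥bis P3·P4 via (30.31,26.005): [(0, 39.7862) (26.8214, 25.0638) (33.7168, 26.9242) (55.843, 52) (0, 52)]  |A|=981.768
6. canonical 5-gon: [(0, 39.7862) (26.8214, 25.0638) (33.7168, 26.9242) (55.843, 52) (0, 52)]
7. shoelace: 981.768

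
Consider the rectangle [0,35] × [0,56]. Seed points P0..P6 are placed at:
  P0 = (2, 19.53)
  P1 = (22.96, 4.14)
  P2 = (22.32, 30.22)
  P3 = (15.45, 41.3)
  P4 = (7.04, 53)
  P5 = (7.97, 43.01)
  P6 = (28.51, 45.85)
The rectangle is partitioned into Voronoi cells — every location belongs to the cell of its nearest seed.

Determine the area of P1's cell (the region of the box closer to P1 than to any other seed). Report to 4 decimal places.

Area of P1's cell: 429.2164

1. box [0,35]×[0,56]: [(0, 0) (35, 0) (35, 56) (0, 56)]
2. ⊥bis P1·P0 via (12.48,11.835): [(3.7901, 0) (35, 0) (35, 42.5055)]  |A|=663.2968
3. ⊥bis P1·P2 via (22.64,17.18): [(16.2902, 17.0242) (3.7901, 0) (35, 0) (35, 17.4833)]  |A|=429.2164
4. ⊥bis P1·P3 via (19.205,22.72): [(16.2902, 17.0242) (3.7901, 0) (35, 0) (35, 17.4833)]  |A|=429.2164
5. ⊥bis P1·P4 via (15,28.57): [(16.2902, 17.0242) (3.7901, 0) (35, 0) (35, 17.4833)]  |A|=429.2164
6. ⊥bis P1·P5 via (15.465,23.575): [(16.2902, 17.0242) (3.7901, 0) (35, 0) (35, 17.4833)]  |A|=429.2164
7. ⊥bis P1·P6 via (25.735,24.995): [(16.2902, 17.0242) (3.7901, 0) (35, 0) (35, 17.4833)]  |A|=429.2164
8. canonical 4-gon: [(16.2902, 17.0242) (3.7901, 0) (35, 0) (35, 17.4833)]
9. shoelace: 429.2164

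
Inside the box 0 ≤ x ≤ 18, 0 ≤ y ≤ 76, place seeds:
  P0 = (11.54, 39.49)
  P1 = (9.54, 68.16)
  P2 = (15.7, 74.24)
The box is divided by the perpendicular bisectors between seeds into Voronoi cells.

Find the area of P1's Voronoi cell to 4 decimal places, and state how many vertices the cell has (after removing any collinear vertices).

1. box [0,18]×[0,76]: [(0, 0) (18, 0) (18, 76) (0, 76)]
2. ⊥bis P1·P0 via (10.54,53.825): [(0, 53.0897) (18, 54.3454) (18, 76) (0, 76)]  |A|=401.0837
3. ⊥bis P1·P2 via (12.62,71.2): [(0, 53.0897) (18, 54.3454) (18, 65.7492) (7.8823, 76) (0, 76)]  |A|=349.2267
4. canonical 5-gon: [(0, 53.0897) (18, 54.3454) (18, 65.7492) (7.8823, 76) (0, 76)]
5. shoelace: 349.2267

Area of P1's cell: 349.2267 (5 vertices)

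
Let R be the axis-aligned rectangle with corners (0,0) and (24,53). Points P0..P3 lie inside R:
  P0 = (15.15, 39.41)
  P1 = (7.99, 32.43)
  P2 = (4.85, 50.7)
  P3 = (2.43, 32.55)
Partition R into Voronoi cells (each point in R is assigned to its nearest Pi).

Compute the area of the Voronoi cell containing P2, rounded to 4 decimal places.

1. box [0,24]×[0,53]: [(0, 0) (24, 0) (24, 53) (0, 53)]
2. ⊥bis P2·P0 via (10,45.055): [(0, 35.9319) (18.7086, 53) (0, 53)]  |A|=159.6607
3. ⊥bis P2·P1 via (6.42,41.565): [(0, 40.4616) (6.1176, 41.513) (18.7086, 53) (0, 53)]  |A|=145.8052
4. ⊥bis P2·P3 via (3.64,41.625): [(0, 42.1103) (5.4021, 41.3901) (6.1176, 41.513) (18.7086, 53) (0, 53)]  |A|=141.3519
5. canonical 5-gon: [(0, 42.1103) (5.4021, 41.3901) (6.1176, 41.513) (18.7086, 53) (0, 53)]
6. shoelace: 141.3519

Area of P2's cell: 141.3519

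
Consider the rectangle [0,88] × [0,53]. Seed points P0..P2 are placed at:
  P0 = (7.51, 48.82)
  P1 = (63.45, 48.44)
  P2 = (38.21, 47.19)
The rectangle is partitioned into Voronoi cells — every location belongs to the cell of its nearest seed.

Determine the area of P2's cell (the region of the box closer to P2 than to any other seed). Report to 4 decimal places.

Area of P2's cell: 1598.8729

1. box [0,88]×[0,53]: [(0, 0) (88, 0) (88, 53) (0, 53)]
2. ⊥bis P2·P0 via (22.86,48.005): [(20.3112, 0) (88, 0) (88, 53) (23.1252, 53)]  |A|=3512.9352
3. ⊥bis P2·P1 via (50.83,47.815): [(20.3112, 0) (53.198, 0) (50.5732, 53) (23.1252, 53)]  |A|=1598.8729
4. canonical 4-gon: [(20.3112, 0) (53.198, 0) (50.5732, 53) (23.1252, 53)]
5. shoelace: 1598.8729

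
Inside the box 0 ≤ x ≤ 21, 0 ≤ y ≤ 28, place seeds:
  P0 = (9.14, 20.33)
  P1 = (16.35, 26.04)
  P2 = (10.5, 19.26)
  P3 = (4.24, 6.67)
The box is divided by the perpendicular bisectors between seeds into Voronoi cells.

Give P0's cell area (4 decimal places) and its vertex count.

1. box [0,21]×[0,28]: [(0, 0) (21, 0) (21, 28) (0, 28)]
2. ⊥bis P0·P1 via (12.745,23.185): [(0, 0) (21, 0) (21, 12.7614) (8.9317, 28) (0, 28)]  |A|=496.0485
3. ⊥bis P0·P2 via (9.82,19.795): [(0, 7.3135) (12.6156, 23.3483) (8.9317, 28) (0, 28)]  |A|=151.2604
4. ⊥bis P0·P3 via (6.69,13.5): [(0, 15.8998) (5.2685, 14.0099) (12.6156, 23.3483) (8.9317, 28) (0, 28)]  |A|=128.642
5. canonical 5-gon: [(0, 15.8998) (5.2685, 14.0099) (12.6156, 23.3483) (8.9317, 28) (0, 28)]
6. shoelace: 128.642

Area of P0's cell: 128.6420 (5 vertices)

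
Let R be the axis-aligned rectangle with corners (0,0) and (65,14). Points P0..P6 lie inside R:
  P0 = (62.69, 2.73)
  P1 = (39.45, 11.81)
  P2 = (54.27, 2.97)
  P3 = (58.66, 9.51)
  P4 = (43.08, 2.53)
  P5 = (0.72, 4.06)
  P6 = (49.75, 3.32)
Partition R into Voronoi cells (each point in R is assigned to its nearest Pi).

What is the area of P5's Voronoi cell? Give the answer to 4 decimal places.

1. box [0,65]×[0,14]: [(0, 0) (65, 0) (65, 14) (0, 14)]
2. ⊥bis P5·P0 via (31.705,3.395): [(0, 0) (31.6321, 0) (31.9326, 14) (0, 14)]  |A|=444.9532
3. ⊥bis P5·P1 via (20.085,7.935): [(0, 0) (21.6728, 0) (18.8714, 14) (0, 14)]  |A|=283.8094
4. ⊥bis P5·P2 via (27.495,3.515): [(0, 0) (21.6728, 0) (18.8714, 14) (0, 14)]  |A|=283.8094
5. ⊥bis P5·P3 via (29.69,6.785): [(0, 0) (21.6728, 0) (18.8714, 14) (0, 14)]  |A|=283.8094
6. ⊥bis P5·P4 via (21.9,3.295): [(0, 0) (21.6728, 0) (18.8714, 14) (0, 14)]  |A|=283.8094
7. ⊥bis P5·P6 via (25.235,3.69): [(0, 0) (21.6728, 0) (18.8714, 14) (0, 14)]  |A|=283.8094
8. canonical 4-gon: [(0, 0) (21.6728, 0) (18.8714, 14) (0, 14)]
9. shoelace: 283.8094

Area of P5's cell: 283.8094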